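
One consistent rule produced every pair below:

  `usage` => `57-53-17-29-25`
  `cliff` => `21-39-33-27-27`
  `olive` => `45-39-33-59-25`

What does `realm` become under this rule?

51-25-17-39-41

u(#21)→57 and s(#19)→53: differences scale by 2, so n = 2·pos + 15. The formula is n = 2×(alphabet index, a=1) + 15.
For realm: r=18→51, e=5→25, a=1→17, l=12→39, m=13→41.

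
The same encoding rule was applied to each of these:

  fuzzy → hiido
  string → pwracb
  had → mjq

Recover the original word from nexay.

prove

Two steps: reverse the string, then apply a Caesar shift of +9.
Reversing it on nexay: shift back: n−9=e, e−9=v, x−9=o, a−9=r, y−9=p → evorp; then reverse → prove.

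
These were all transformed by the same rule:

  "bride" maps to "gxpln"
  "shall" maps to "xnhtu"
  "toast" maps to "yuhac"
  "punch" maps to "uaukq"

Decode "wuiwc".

robot

In bride: b→g is +5, r→x is +6, i→p is +7, d→l is +8 — the shift increases by 1 each position. Letter i (0-indexed) is shifted by i+5, so successive shifts are 5, 6, 7, ….
Reversing it on wuiwc: w−5=r, u−6=o, i−7=b, w−8=o, c−9=t.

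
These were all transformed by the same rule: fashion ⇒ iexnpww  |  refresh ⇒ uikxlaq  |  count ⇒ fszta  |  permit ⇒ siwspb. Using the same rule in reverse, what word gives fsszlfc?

In fashion: f→i is +3, a→e is +4, s→x is +5, h→n is +6 — the shift increases by 1 each position. Each letter shifts forward by (position + 3), i.e. 3, 4, 5, … — the shift grows by one for each successive letter.
Undoing it on fsszlfc: f−3=c, s−4=o, s−5=n, z−6=t, l−7=e, f−8=x, c−9=t.

context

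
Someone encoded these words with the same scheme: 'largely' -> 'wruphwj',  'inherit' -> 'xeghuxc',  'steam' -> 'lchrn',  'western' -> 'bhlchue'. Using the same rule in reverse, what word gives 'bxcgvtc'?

l(11)→w(22) and a(0)→r(17) fit y≡17x+17 (mod 26); the inverse of 17 mod 26 is 23. Treating letters as 0–25, the rule is x ↦ 17x + 17 (mod 26).
Decoding bxcgvtc: b(1)→23·(1−17)≡22=w; x(23)→23·(23−17)≡8=i; c(2)→23·(2−17)≡19=t; g(6)→23·(6−17)≡7=h; v(21)→23·(21−17)≡14=o; t(19)→23·(19−17)≡20=u; c(2)→23·(2−17)≡19=t (all mod 26).

without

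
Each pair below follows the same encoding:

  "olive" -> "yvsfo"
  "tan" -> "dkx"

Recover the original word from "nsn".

Compare letters: o→y is +10, l→v is +10, i→s is +10 — a constant shift. Each letter is shifted forward by 10 in the alphabet (a Caesar shift of +10).
Decoding nsn: n−10=d, s−10=i, n−10=d.

did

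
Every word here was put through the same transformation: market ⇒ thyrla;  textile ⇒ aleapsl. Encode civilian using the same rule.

jpcpsphu

Each letter is shifted forward by 7 in the alphabet (a Caesar shift of +7).
On civilian: c+7=j, i+7=p, v+7=c, i+7=p, l+7=s, i+7=p, a+7=h, n+7=u.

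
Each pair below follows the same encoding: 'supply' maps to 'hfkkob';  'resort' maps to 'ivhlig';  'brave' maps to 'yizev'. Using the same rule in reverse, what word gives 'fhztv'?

Each letter is replaced by its mirror in the alphabet: a↔z, b↔y, c↔x, and so on (the Atbash cipher).
Reversing it on fhztv: f↔u, h↔s, z↔a, t↔g, v↔e.

usage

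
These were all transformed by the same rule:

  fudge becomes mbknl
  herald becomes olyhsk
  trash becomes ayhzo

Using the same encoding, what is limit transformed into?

Compare letters: f→m is +7, u→b is +7, d→k is +7 — a constant shift. Every letter moves 7 places later in the alphabet, wrapping around z→a.
Applying it to limit: l+7=s, i+7=p, m+7=t, i+7=p, t+7=a.

sptpa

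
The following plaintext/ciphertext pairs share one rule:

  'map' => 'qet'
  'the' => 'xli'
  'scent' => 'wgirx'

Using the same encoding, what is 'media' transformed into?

qihme

This is a Caesar cipher with shift 4.
On media: m+4=q, e+4=i, d+4=h, i+4=m, a+4=e.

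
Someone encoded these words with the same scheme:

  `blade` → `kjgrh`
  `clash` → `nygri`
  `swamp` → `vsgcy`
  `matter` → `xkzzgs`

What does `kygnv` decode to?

The output letters match the input read backwards, each shifted +6: blade reversed is edalb. Two steps: reverse the string, then apply a Caesar shift of +6.
Decoding kygnv: shift back: k−6=e, y−6=s, g−6=a, n−6=h, v−6=p → esahp; then reverse → phase.

phase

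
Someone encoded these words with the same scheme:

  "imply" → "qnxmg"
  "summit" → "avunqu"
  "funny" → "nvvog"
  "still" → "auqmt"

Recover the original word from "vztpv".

Shifts by position in imply: pos 0: i→q (+8), pos 1: m→n (+1), pos 2: p→x (+8), pos 3: l→m (+1) — repeating every 2. A repeating key of period 2 is used — shifts +8, +1 over and over.
Decoding vztpv: v−8=n, z−1=y, t−8=l, p−1=o, v−8=n.

nylon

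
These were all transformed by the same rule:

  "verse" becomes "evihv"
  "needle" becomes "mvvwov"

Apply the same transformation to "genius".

tvmrfh

Each pair mirrors across the alphabet (v↔e, e↔v, r↔i): positions sum to 25. This is the alphabet-reversal cipher (Atbash): a becomes z, b becomes y, etc.
For genius: g↔t, e↔v, n↔m, i↔r, u↔f, s↔h.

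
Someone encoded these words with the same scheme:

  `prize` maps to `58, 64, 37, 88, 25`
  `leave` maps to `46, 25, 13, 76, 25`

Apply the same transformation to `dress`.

22, 64, 25, 67, 67

p(#16)→58 and r(#18)→64: differences scale by 3, so n = 3·pos + 10. With a=1..z=26, the number is 3·pos + 10.
Applying it to dress: d=4→22, r=18→64, e=5→25, s=19→67, s=19→67.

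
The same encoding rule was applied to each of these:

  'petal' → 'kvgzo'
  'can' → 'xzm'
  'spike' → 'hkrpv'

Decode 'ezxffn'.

vacuum

Each pair mirrors across the alphabet (p↔k, e↔v, t↔g): positions sum to 25. Each letter is replaced by its mirror in the alphabet: a↔z, b↔y, c↔x, and so on (the Atbash cipher).
Undoing it on ezxffn: e↔v, z↔a, x↔c, f↔u, f↔u, n↔m.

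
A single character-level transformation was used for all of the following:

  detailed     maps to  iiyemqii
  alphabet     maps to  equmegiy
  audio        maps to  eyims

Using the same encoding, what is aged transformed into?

elii

The shift depends on letter class: consonant d→i is +5, but vowel e→i is +4. Two shifts are in play — +4 for a/e/i/o/u, +5 for every other letter.
For aged: a(vowel)+4=e, g(cons)+5=l, e(vowel)+4=i, d(cons)+5=i.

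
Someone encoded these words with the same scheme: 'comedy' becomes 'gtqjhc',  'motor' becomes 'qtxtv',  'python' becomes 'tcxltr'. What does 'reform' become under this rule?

vjjtvq

The shift depends on letter class: consonant c→g is +4, but vowel o→t is +5. Vowels shift forward by 5 and consonants shift forward by 4.
For reform: r(cons)+4=v, e(vowel)+5=j, f(cons)+4=j, o(vowel)+5=t, r(cons)+4=v, m(cons)+4=q.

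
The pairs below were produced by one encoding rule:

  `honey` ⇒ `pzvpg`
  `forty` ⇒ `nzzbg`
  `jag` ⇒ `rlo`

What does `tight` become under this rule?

btopb

The shift depends on letter class: consonant h→p is +8, but vowel o→z is +11. Two shifts are in play — +11 for a/e/i/o/u, +8 for every other letter.
For tight: t(cons)+8=b, i(vowel)+11=t, g(cons)+8=o, h(cons)+8=p, t(cons)+8=b.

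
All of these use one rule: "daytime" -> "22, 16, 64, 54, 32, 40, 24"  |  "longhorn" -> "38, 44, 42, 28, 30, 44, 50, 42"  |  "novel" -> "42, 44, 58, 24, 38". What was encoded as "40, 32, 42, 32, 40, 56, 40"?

minimum

d(#4)→22 and a(#1)→16: differences scale by 2, so n = 2·pos + 14. Each letter becomes 2×(its alphabet position, a=1..z=26) + 14.
Reversing it on 40, 32, 42, 32, 40, 56, 40: 40→(40−14)÷2=13=m, 32→(32−14)÷2=9=i, 42→(42−14)÷2=14=n, 32→(32−14)÷2=9=i, 40→(40−14)÷2=13=m, 56→(56−14)÷2=21=u, 40→(40−14)÷2=13=m.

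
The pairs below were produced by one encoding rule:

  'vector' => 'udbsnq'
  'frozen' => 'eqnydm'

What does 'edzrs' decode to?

Compare letters: v→u is +25, e→d is +25, c→b is +25 — a constant shift. This is a Caesar cipher with shift 25.
Decoding edzrs: e−25=f, d−25=e, z−25=a, r−25=s, s−25=t.

feast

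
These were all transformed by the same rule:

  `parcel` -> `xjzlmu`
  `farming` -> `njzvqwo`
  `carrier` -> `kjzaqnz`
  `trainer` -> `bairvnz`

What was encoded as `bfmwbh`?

Shifts by position in parcel: pos 0: p→x (+8), pos 1: a→j (+9), pos 2: r→z (+8), pos 3: c→l (+9) — repeating every 2. It's a Vigenère-style cipher with numeric key [8,9]: position i shifts by key[i mod 2].
Decoding bfmwbh: b−8=t, f−9=w, m−8=e, w−9=n, b−8=t, h−9=y.

twenty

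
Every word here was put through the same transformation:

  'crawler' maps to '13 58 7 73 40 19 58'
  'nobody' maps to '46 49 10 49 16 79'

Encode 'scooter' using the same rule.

With a=1..z=26, the number is 3·pos + 4.
For scooter: s=19→61, c=3→13, o=15→49, o=15→49, t=20→64, e=5→19, r=18→58.

61 13 49 49 64 19 58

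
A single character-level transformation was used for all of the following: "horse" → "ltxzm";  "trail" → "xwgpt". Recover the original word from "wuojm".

spice

In horse: h→l is +4, o→t is +5, r→x is +6, s→z is +7 — the shift increases by 1 each position. Each letter shifts forward by (position + 4), i.e. 4, 5, 6, … — the shift grows by one for each successive letter.
Decoding wuojm: w−4=s, u−5=p, o−6=i, j−7=c, m−8=e.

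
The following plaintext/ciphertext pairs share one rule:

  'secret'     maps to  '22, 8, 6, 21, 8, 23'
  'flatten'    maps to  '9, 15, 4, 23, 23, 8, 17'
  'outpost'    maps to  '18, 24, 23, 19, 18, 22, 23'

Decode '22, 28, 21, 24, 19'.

s is letter #19 and maps to 22: an offset of 3. The number is (letter's place in the alphabet, a=1) + 3.
Reversing it on 22, 28, 21, 24, 19: 22→(22−3)÷1=19=s, 28→(28−3)÷1=25=y, 21→(21−3)÷1=18=r, 24→(24−3)÷1=21=u, 19→(19−3)÷1=16=p.

syrup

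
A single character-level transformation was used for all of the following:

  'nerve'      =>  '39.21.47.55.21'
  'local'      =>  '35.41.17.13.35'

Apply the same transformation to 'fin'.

23.29.39

n(#14)→39 and e(#5)→21: differences scale by 2, so n = 2·pos + 11. With a=1..z=26, the number is 2·pos + 11.
Applying it to fin: f=6→23, i=9→29, n=14→39.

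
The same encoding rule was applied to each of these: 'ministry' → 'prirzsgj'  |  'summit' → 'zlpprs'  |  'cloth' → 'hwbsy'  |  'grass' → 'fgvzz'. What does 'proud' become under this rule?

m(12)→p(15) and i(8)→r(17) fit y≡19x+21 (mod 26); the inverse of 19 mod 26 is 11. This is an affine cipher: with a=0,…,z=25, each position x becomes (19x+21) mod 26.
On proud: p(15)→19·15+21≡20=u; r(17)→19·17+21≡6=g; o(14)→19·14+21≡1=b; u(20)→19·20+21≡11=l; d(3)→19·3+21≡0=a (all mod 26).

ugbla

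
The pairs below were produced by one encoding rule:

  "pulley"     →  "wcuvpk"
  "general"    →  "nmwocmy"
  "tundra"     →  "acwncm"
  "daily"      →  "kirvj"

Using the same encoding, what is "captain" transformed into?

jiydlua

In pulley: p→w is +7, u→c is +8, l→u is +9, l→v is +10 — the shift increases by 1 each position. The shift increases by 1 at each position, starting from +7: 7, 8, 9, ….
Applying it to captain: c+7=j, a+8=i, p+9=y, t+10=d, a+11=l, i+12=u, n+13=a.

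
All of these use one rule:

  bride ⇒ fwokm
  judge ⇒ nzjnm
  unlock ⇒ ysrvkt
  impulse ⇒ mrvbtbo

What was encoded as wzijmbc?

In bride: b→f is +4, r→w is +5, i→o is +6, d→k is +7 — the shift increases by 1 each position. Letter i (0-indexed) is shifted by i+4, so successive shifts are 4, 5, 6, ….
Decoding wzijmbc: w−4=s, z−5=u, i−6=c, j−7=c, m−8=e, b−9=s, c−10=s.

success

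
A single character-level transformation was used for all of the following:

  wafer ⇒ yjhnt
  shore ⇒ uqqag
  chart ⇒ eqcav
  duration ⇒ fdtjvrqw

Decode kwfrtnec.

indirect

Shifts by position in wafer: pos 0: w→y (+2), pos 1: a→j (+9), pos 2: f→h (+2), pos 3: e→n (+9) — repeating every 2. The shifts repeat in a cycle of length 2: positions 0,1,… shift by +2, +9, then the pattern repeats.
Undoing it on kwfrtnec: k−2=i, w−9=n, f−2=d, r−9=i, t−2=r, n−9=e, e−2=c, c−9=t.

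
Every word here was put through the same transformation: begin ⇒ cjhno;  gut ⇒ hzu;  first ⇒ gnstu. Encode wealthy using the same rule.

xjfmuiz

The shift depends on letter class: consonant b→c is +1, but vowel e→j is +5. Two shifts are in play — +5 for a/e/i/o/u, +1 for every other letter.
On wealthy: w(cons)+1=x, e(vowel)+5=j, a(vowel)+5=f, l(cons)+1=m, t(cons)+1=u, h(cons)+1=i, y(cons)+1=z.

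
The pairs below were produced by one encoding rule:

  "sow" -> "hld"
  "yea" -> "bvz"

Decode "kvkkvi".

Each pair mirrors across the alphabet (s↔h, o↔l, w↔d): positions sum to 25. This is the alphabet-reversal cipher (Atbash): a becomes z, b becomes y, etc.
Decoding kvkkvi: k↔p, v↔e, k↔p, k↔p, v↔e, i↔r.

pepper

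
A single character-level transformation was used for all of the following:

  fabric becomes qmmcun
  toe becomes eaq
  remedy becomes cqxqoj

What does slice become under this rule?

The shift depends on letter class: consonant f→q is +11, but vowel a→m is +12. The rule splits by letter class: vowels +12, consonants +11.
For slice: s(cons)+11=d, l(cons)+11=w, i(vowel)+12=u, c(cons)+11=n, e(vowel)+12=q.

dwunq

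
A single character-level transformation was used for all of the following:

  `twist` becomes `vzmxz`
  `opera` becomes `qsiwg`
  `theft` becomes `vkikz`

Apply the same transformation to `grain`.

The shift increases by 1 at each position, starting from +2: 2, 3, 4, ….
For grain: g+2=i, r+3=u, a+4=e, i+5=n, n+6=t.

iuent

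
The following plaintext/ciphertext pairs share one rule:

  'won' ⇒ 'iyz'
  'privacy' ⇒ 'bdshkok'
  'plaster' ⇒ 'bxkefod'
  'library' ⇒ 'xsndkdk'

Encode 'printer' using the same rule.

Two shifts are in play — +10 for a/e/i/o/u, +12 for every other letter.
On printer: p(cons)+12=b, r(cons)+12=d, i(vowel)+10=s, n(cons)+12=z, t(cons)+12=f, e(vowel)+10=o, r(cons)+12=d.

bdszfod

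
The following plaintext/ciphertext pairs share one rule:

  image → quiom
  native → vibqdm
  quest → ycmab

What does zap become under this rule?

hix

Compare letters: i→q is +8, m→u is +8, a→i is +8 — a constant shift. Each letter is shifted forward by 8 in the alphabet (a Caesar shift of +8).
Applying it to zap: z+8=h, a+8=i, p+8=x.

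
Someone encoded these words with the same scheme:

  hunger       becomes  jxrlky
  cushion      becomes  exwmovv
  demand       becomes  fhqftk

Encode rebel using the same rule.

In hunger: h→j is +2, u→x is +3, n→r is +4, g→l is +5 — the shift increases by 1 each position. Each letter shifts forward by (position + 2), i.e. 2, 3, 4, … — the shift grows by one for each successive letter.
On rebel: r+2=t, e+3=h, b+4=f, e+5=j, l+6=r.

thfjr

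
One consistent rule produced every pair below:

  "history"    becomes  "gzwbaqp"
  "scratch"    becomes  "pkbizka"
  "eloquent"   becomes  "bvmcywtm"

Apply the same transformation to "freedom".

uwlmmzn

Two steps: reverse the string, then apply a Caesar shift of +8.
For freedom: reverse → modeerf; then shift: m+8=u, o+8=w, d+8=l, e+8=m, e+8=m, r+8=z, f+8=n.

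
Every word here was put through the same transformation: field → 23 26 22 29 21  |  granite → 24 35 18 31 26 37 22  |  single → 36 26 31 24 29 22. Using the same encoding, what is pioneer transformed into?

The number is (letter's place in the alphabet, a=1) + 17.
On pioneer: p=16→33, i=9→26, o=15→32, n=14→31, e=5→22, e=5→22, r=18→35.

33 26 32 31 22 22 35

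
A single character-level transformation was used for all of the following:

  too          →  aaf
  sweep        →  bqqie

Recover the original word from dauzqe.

senior

The output letters match the input read backwards, each shifted +12: too reversed is oot. Two steps: reverse the string, then apply a Caesar shift of +12.
Reversing it on dauzqe: shift back: d−12=r, a−12=o, u−12=i, z−12=n, q−12=e, e−12=s → roines; then reverse → senior.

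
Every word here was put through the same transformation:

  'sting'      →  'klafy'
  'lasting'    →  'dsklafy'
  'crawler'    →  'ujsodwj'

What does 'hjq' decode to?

pry

Compare letters: s→k is +18, t→l is +18, i→a is +18 — a constant shift. Each letter is shifted forward by 18 in the alphabet (a Caesar shift of +18).
Undoing it on hjq: h−18=p, j−18=r, q−18=y.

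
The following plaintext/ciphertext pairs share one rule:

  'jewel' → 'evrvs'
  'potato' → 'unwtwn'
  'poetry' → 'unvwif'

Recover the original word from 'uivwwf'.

j(9)→e(4) and e(4)→v(21) fit y≡7x+19 (mod 26); the inverse of 7 mod 26 is 15. This is an affine cipher: with a=0,…,z=25, each position x becomes (7x+19) mod 26.
Undoing it on uivwwf: u(20)→15·(20−19)≡15=p; i(8)→15·(8−19)≡17=r; v(21)→15·(21−19)≡4=e; w(22)→15·(22−19)≡19=t; w(22)→15·(22−19)≡19=t; f(5)→15·(5−19)≡24=y (all mod 26).

pretty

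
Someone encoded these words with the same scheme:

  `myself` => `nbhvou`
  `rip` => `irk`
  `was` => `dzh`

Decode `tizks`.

graph

Each pair mirrors across the alphabet (m↔n, y↔b, s↔h): positions sum to 25. Letters are reflected about the middle of the alphabet (position → 25−position): Atbash.
Decoding tizks: t↔g, i↔r, z↔a, k↔p, s↔h.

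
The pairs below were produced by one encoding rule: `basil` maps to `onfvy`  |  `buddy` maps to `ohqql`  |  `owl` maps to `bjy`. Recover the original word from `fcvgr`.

spite

Compare letters: b→o is +13, a→n is +13, s→f is +13 — a constant shift. Each letter is shifted forward by 13 in the alphabet (a Caesar shift of +13).
Undoing it on fcvgr: f−13=s, c−13=p, v−13=i, g−13=t, r−13=e.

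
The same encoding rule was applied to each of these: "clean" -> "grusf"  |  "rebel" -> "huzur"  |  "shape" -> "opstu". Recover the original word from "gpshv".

chart

c(2)→g(6) and l(11)→r(17) fit y≡7x+18 (mod 26); the inverse of 7 mod 26 is 15. Treating letters as 0–25, the rule is x ↦ 7x + 18 (mod 26).
Decoding gpshv: g(6)→15·(6−18)≡2=c; p(15)→15·(15−18)≡7=h; s(18)→15·(18−18)≡0=a; h(7)→15·(7−18)≡17=r; v(21)→15·(21−18)≡19=t (all mod 26).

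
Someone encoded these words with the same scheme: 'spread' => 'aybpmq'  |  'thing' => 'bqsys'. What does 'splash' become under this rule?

ayvleu

The shift increases by 1 at each position, starting from +8: 8, 9, 10, ….
Applying it to splash: s+8=a, p+9=y, l+10=v, a+11=l, s+12=e, h+13=u.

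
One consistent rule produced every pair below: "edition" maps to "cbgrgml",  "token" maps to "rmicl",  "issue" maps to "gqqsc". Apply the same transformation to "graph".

Compare letters: e→c is +24, d→b is +24, i→g is +24 — a constant shift. This is a Caesar cipher with shift 24.
For graph: g+24=e, r+24=p, a+24=y, p+24=n, h+24=f.

epynf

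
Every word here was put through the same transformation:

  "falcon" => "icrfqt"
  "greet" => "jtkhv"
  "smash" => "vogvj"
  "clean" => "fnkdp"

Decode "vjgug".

share

Shifts by position in falcon: pos 0: f→i (+3), pos 1: a→c (+2), pos 2: l→r (+6), pos 3: c→f (+3), pos 4: o→q (+2), pos 5: n→t (+6) — repeating every 3. The shifts repeat in a cycle of length 3: positions 0,1,… shift by +3, +2, +6, then the pattern repeats.
Undoing it on vjgug: v−3=s, j−2=h, g−6=a, u−3=r, g−2=e.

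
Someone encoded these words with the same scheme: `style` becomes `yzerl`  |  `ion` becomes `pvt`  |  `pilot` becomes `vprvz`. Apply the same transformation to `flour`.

Vowels shift forward by 7 and consonants shift forward by 6.
On flour: f(cons)+6=l, l(cons)+6=r, o(vowel)+7=v, u(vowel)+7=b, r(cons)+6=x.

lrvbx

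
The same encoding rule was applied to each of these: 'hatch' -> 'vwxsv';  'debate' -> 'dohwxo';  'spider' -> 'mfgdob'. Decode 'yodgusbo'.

Each letter's alphabet position (a=0..z=25) is mapped through 11·x+22 mod 26 — an affine cipher.
Decoding yodgusbo: y(24)→19·(24−22)≡12=m; o(14)→19·(14−22)≡4=e; d(3)→19·(3−22)≡3=d; g(6)→19·(6−22)≡8=i; u(20)→19·(20−22)≡14=o; s(18)→19·(18−22)≡2=c; b(1)→19·(1−22)≡17=r; o(14)→19·(14−22)≡4=e (all mod 26).

mediocre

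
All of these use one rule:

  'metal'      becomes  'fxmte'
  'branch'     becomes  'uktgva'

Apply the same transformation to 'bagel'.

Each letter is shifted forward by 19 in the alphabet (a Caesar shift of +19).
Applying it to bagel: b+19=u, a+19=t, g+19=z, e+19=x, l+19=e.

utzxe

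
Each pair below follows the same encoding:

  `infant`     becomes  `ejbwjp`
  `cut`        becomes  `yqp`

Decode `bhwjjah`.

Compare letters: i→e is +22, n→j is +22, f→b is +22 — a constant shift. Each letter is shifted forward by 22 in the alphabet (a Caesar shift of +22).
Decoding bhwjjah: b−22=f, h−22=l, w−22=a, j−22=n, j−22=n, a−22=e, h−22=l.

flannel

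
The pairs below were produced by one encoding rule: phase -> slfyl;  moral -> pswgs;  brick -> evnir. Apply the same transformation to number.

qyrhlz

In phase: p→s is +3, h→l is +4, a→f is +5, s→y is +6 — the shift increases by 1 each position. The shift increases by 1 at each position, starting from +3: 3, 4, 5, ….
For number: n+3=q, u+4=y, m+5=r, b+6=h, e+7=l, r+8=z.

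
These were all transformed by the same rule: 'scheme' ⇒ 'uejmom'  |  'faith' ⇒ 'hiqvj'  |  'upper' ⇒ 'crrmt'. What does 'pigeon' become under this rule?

The shift depends on letter class: consonant s→u is +2, but vowel e→m is +8. Vowels shift forward by 8 and consonants shift forward by 2.
For pigeon: p(cons)+2=r, i(vowel)+8=q, g(cons)+2=i, e(vowel)+8=m, o(vowel)+8=w, n(cons)+2=p.

rqimwp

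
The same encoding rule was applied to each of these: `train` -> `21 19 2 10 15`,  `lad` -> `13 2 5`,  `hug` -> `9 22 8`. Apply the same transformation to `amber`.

Letters become their 1-based position plus 1 (so a→2, b→3, …).
On amber: a=1→2, m=13→14, b=2→3, e=5→6, r=18→19.

2 14 3 6 19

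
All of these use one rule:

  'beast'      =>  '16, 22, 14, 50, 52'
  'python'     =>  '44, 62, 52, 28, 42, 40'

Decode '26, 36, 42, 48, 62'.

glory

With a=1..z=26, the number is 2·pos + 12.
Decoding 26, 36, 42, 48, 62: 26→(26−12)÷2=7=g, 36→(36−12)÷2=12=l, 42→(42−12)÷2=15=o, 48→(48−12)÷2=18=r, 62→(62−12)÷2=25=y.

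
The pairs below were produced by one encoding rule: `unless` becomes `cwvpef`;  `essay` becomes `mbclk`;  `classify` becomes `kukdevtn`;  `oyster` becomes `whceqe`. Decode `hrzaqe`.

zipper

The shift increases by 1 at each position, starting from +8: 8, 9, 10, ….
Reversing it on hrzaqe: h−8=z, r−9=i, z−10=p, a−11=p, q−12=e, e−13=r.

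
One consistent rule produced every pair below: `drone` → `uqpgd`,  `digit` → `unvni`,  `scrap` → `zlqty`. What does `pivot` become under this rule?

Each letter's alphabet position (a=0..z=25) is mapped through 9·x+19 mod 26 — an affine cipher.
On pivot: p(15)→9·15+19≡24=y; i(8)→9·8+19≡13=n; v(21)→9·21+19≡0=a; o(14)→9·14+19≡15=p; t(19)→9·19+19≡8=i (all mod 26).

ynapi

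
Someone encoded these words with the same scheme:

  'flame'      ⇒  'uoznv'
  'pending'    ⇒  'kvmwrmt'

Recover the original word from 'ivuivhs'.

refresh

Each pair mirrors across the alphabet (f↔u, l↔o, a↔z): positions sum to 25. Letters are reflected about the middle of the alphabet (position → 25−position): Atbash.
Undoing it on ivuivhs: i↔r, v↔e, u↔f, i↔r, v↔e, h↔s, s↔h.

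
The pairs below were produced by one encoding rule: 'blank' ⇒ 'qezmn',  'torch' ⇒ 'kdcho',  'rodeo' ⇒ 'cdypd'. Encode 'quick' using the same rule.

b(1)→q(16) and l(11)→e(4) fit y≡17x+25 (mod 26); the inverse of 17 mod 26 is 23. Treating letters as 0–25, the rule is x ↦ 17x + 25 (mod 26).
For quick: q(16)→17·16+25≡11=l; u(20)→17·20+25≡1=b; i(8)→17·8+25≡5=f; c(2)→17·2+25≡7=h; k(10)→17·10+25≡13=n (all mod 26).

lbfhn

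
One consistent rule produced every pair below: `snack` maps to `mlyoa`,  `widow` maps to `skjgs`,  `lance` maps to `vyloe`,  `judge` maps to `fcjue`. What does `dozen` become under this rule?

jgdel

s(18)→m(12) and n(13)→l(11) fit y≡21x+24 (mod 26); the inverse of 21 mod 26 is 5. Each letter's alphabet position (a=0..z=25) is mapped through 21·x+24 mod 26 — an affine cipher.
For dozen: d(3)→21·3+24≡9=j; o(14)→21·14+24≡6=g; z(25)→21·25+24≡3=d; e(4)→21·4+24≡4=e; n(13)→21·13+24≡11=l (all mod 26).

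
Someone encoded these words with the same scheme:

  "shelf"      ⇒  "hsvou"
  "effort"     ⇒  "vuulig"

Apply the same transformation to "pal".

kzo

Each pair mirrors across the alphabet (s↔h, h↔s, e↔v): positions sum to 25. Letters are reflected about the middle of the alphabet (position → 25−position): Atbash.
Applying it to pal: p↔k, a↔z, l↔o.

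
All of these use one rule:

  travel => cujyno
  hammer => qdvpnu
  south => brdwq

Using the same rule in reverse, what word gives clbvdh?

tissue

Shifts by position in travel: pos 0: t→c (+9), pos 1: r→u (+3), pos 2: a→j (+9), pos 3: v→y (+3) — repeating every 2. It's a Vigenère-style cipher with numeric key [9,3]: position i shifts by key[i mod 2].
Decoding clbvdh: c−9=t, l−3=i, b−9=s, v−3=s, d−9=u, h−3=e.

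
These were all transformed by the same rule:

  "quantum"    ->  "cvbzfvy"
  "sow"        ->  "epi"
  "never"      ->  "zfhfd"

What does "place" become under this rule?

bxbof

Vowels shift forward by 1 and consonants shift forward by 12.
Applying it to place: p(cons)+12=b, l(cons)+12=x, a(vowel)+1=b, c(cons)+12=o, e(vowel)+1=f.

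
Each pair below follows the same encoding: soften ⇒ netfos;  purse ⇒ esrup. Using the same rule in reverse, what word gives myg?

gym

The word is simply reversed.
Decoding myg: then reverse → gym.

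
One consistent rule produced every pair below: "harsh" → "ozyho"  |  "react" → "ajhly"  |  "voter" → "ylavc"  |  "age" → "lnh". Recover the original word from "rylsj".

clerk

The word is reversed, then every letter is shifted forward by 7.
Decoding rylsj: shift back: r−7=k, y−7=r, l−7=e, s−7=l, j−7=c → krelc; then reverse → clerk.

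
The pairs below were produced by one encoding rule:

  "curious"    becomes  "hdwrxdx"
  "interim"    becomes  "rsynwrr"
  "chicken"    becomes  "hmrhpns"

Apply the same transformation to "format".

The shift depends on letter class: consonant c→h is +5, but vowel u→d is +9. Vowels shift forward by 9 and consonants shift forward by 5.
Applying it to format: f(cons)+5=k, o(vowel)+9=x, r(cons)+5=w, m(cons)+5=r, a(vowel)+9=j, t(cons)+5=y.

kxwrjy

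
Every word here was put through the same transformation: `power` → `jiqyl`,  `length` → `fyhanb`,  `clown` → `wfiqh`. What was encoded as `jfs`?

Every letter moves 20 places later in the alphabet, wrapping around z→a.
Undoing it on jfs: j−20=p, f−20=l, s−20=y.

ply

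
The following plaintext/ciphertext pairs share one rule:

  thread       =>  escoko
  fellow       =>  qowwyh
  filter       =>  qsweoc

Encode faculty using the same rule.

qknewej

The shift depends on letter class: consonant t→e is +11, but vowel e→o is +10. Two shifts are in play — +10 for a/e/i/o/u, +11 for every other letter.
For faculty: f(cons)+11=q, a(vowel)+10=k, c(cons)+11=n, u(vowel)+10=e, l(cons)+11=w, t(cons)+11=e, y(cons)+11=j.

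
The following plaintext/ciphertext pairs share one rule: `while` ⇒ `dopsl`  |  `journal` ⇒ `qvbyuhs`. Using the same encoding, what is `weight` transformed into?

dlpnoa

This is a Caesar cipher with shift 7.
Applying it to weight: w+7=d, e+7=l, i+7=p, g+7=n, h+7=o, t+7=a.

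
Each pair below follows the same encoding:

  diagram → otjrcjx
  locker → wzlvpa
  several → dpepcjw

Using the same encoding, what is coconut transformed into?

nzlzyde

The shifts repeat in a cycle of length 3: positions 0,1,… shift by +11, +11, +9, then the pattern repeats.
On coconut: c+11=n, o+11=z, c+9=l, o+11=z, n+11=y, u+9=d, t+11=e.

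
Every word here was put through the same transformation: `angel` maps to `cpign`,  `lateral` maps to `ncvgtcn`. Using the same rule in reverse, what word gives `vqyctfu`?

towards

Compare letters: a→c is +2, n→p is +2, g→i is +2 — a constant shift. This is a Caesar cipher with shift 2.
Reversing it on vqyctfu: v−2=t, q−2=o, y−2=w, c−2=a, t−2=r, f−2=d, u−2=s.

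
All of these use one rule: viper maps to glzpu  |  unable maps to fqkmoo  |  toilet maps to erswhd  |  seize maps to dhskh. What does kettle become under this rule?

Shifts by position in viper: pos 0: v→g (+11), pos 1: i→l (+3), pos 2: p→z (+10), pos 3: e→p (+11), pos 4: r→u (+3) — repeating every 3. It's a Vigenère-style cipher with numeric key [11,3,10]: position i shifts by key[i mod 3].
For kettle: k+11=v, e+3=h, t+10=d, t+11=e, l+3=o, e+10=o.

vhdeoo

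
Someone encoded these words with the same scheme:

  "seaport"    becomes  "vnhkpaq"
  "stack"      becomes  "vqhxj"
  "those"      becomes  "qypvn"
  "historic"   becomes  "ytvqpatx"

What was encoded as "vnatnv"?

series

Each letter's alphabet position (a=0..z=25) is mapped through 21·x+7 mod 26 — an affine cipher.
Reversing it on vnatnv: v(21)→5·(21−7)≡18=s; n(13)→5·(13−7)≡4=e; a(0)→5·(0−7)≡17=r; t(19)→5·(19−7)≡8=i; n(13)→5·(13−7)≡4=e; v(21)→5·(21−7)≡18=s (all mod 26).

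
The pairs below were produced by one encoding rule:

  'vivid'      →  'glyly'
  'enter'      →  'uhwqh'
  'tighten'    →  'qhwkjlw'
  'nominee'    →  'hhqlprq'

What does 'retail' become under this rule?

The output letters match the input read backwards, each shifted +3: vivid reversed is diviv. Read the word backwards and shift each letter +3.
For retail: reverse → liater; then shift: l+3=o, i+3=l, a+3=d, t+3=w, e+3=h, r+3=u.

oldwhu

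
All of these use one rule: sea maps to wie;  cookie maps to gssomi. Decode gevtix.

carpet

Compare letters: s→w is +4, e→i is +4, a→e is +4 — a constant shift. Every letter moves 4 places later in the alphabet, wrapping around z→a.
Reversing it on gevtix: g−4=c, e−4=a, v−4=r, t−4=p, i−4=e, x−4=t.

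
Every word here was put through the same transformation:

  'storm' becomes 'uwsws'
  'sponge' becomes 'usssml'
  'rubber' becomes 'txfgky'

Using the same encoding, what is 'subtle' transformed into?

In storm: s→u is +2, t→w is +3, o→s is +4, r→w is +5 — the shift increases by 1 each position. Letter i (0-indexed) is shifted by i+2, so successive shifts are 2, 3, 4, ….
On subtle: s+2=u, u+3=x, b+4=f, t+5=y, l+6=r, e+7=l.

uxfyrl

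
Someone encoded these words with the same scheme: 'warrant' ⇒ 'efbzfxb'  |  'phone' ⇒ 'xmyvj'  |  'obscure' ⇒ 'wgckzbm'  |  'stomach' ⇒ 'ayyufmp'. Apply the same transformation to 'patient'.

Shifts by position in warrant: pos 0: w→e (+8), pos 1: a→f (+5), pos 2: r→b (+10), pos 3: r→z (+8), pos 4: a→f (+5), pos 5: n→x (+10) — repeating every 3. The shifts repeat in a cycle of length 3: positions 0,1,… shift by +8, +5, +10, then the pattern repeats.
For patient: p+8=x, a+5=f, t+10=d, i+8=q, e+5=j, n+10=x, t+8=b.

xfdqjxb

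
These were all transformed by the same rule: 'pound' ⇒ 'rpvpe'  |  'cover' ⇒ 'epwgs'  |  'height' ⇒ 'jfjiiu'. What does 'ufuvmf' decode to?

Shifts by position in pound: pos 0: p→r (+2), pos 1: o→p (+1), pos 2: u→v (+1), pos 3: n→p (+2), pos 4: d→e (+1) — repeating every 3. It's a Vigenère-style cipher with numeric key [2,1,1]: position i shifts by key[i mod 3].
Undoing it on ufuvmf: u−2=s, f−1=e, u−1=t, v−2=t, m−1=l, f−1=e.

settle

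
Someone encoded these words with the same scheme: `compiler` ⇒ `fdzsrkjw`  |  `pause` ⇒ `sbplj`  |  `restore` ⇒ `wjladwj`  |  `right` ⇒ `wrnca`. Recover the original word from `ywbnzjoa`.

fragment

c(2)→f(5) and o(14)→d(3) fit y≡15x+1 (mod 26); the inverse of 15 mod 26 is 7. Each letter's alphabet position (a=0..z=25) is mapped through 15·x+1 mod 26 — an affine cipher.
Decoding ywbnzjoa: y(24)→7·(24−1)≡5=f; w(22)→7·(22−1)≡17=r; b(1)→7·(1−1)≡0=a; n(13)→7·(13−1)≡6=g; z(25)→7·(25−1)≡12=m; j(9)→7·(9−1)≡4=e; o(14)→7·(14−1)≡13=n; a(0)→7·(0−1)≡19=t (all mod 26).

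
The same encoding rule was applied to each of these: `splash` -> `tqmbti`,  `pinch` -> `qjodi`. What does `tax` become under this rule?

This is a Caesar cipher with shift 1.
On tax: t+1=u, a+1=b, x+1=y.

uby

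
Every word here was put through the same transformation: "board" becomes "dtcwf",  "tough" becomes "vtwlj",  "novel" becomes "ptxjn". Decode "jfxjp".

Shifts by position in board: pos 0: b→d (+2), pos 1: o→t (+5), pos 2: a→c (+2), pos 3: r→w (+5) — repeating every 2. The shifts repeat in a cycle of length 2: positions 0,1,… shift by +2, +5, then the pattern repeats.
Undoing it on jfxjp: j−2=h, f−5=a, x−2=v, j−5=e, p−2=n.

haven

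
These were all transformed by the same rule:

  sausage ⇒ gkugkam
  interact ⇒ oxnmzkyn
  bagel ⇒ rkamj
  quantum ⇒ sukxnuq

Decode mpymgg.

excess

s(18)→g(6) and a(0)→k(10) fit y≡7x+10 (mod 26); the inverse of 7 mod 26 is 15. This is an affine cipher: with a=0,…,z=25, each position x becomes (7x+10) mod 26.
Decoding mpymgg: m(12)→15·(12−10)≡4=e; p(15)→15·(15−10)≡23=x; y(24)→15·(24−10)≡2=c; m(12)→15·(12−10)≡4=e; g(6)→15·(6−10)≡18=s; g(6)→15·(6−10)≡18=s (all mod 26).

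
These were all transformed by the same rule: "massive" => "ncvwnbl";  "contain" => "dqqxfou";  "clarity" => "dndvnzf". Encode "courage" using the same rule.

dqxvfml

In massive: m→n is +1, a→c is +2, s→v is +3, s→w is +4 — the shift increases by 1 each position. Letter i (0-indexed) is shifted by i+1, so successive shifts are 1, 2, 3, ….
For courage: c+1=d, o+2=q, u+3=x, r+4=v, a+5=f, g+6=m, e+7=l.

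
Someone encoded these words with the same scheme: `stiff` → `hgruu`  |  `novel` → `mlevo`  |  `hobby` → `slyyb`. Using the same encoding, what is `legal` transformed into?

ovtzo

Each pair mirrors across the alphabet (s↔h, t↔g, i↔r): positions sum to 25. Each letter is replaced by its mirror in the alphabet: a↔z, b↔y, c↔x, and so on (the Atbash cipher).
For legal: l↔o, e↔v, g↔t, a↔z, l↔o.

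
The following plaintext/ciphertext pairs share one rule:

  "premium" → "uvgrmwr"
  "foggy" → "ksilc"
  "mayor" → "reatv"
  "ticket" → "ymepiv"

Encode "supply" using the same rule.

xyrupa

Shifts by position in premium: pos 0: p→u (+5), pos 1: r→v (+4), pos 2: e→g (+2), pos 3: m→r (+5), pos 4: i→m (+4), pos 5: u→w (+2) — repeating every 3. The shifts repeat in a cycle of length 3: positions 0,1,… shift by +5, +4, +2, then the pattern repeats.
Applying it to supply: s+5=x, u+4=y, p+2=r, p+5=u, l+4=p, y+2=a.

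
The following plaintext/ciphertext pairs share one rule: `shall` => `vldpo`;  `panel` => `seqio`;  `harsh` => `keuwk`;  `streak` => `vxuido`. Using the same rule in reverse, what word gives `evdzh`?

brave

Shifts by position in shall: pos 0: s→v (+3), pos 1: h→l (+4), pos 2: a→d (+3), pos 3: l→p (+4) — repeating every 2. A repeating key of period 2 is used — shifts +3, +4 over and over.
Decoding evdzh: e−3=b, v−4=r, d−3=a, z−4=v, h−3=e.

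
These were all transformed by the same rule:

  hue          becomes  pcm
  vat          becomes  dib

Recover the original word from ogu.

Compare letters: h→p is +8, u→c is +8, e→m is +8 — a constant shift. It's a constant shift of +8 (ROT8).
Undoing it on ogu: o−8=g, g−8=y, u−8=m.

gym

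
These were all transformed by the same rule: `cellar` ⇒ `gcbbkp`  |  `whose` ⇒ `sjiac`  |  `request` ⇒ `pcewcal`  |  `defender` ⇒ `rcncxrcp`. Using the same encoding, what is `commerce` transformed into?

c(2)→g(6) and e(4)→c(2) fit y≡11x+10 (mod 26); the inverse of 11 mod 26 is 19. Each letter's alphabet position (a=0..z=25) is mapped through 11·x+10 mod 26 — an affine cipher.
For commerce: c(2)→11·2+10≡6=g; o(14)→11·14+10≡8=i; m(12)→11·12+10≡12=m; m(12)→11·12+10≡12=m; e(4)→11·4+10≡2=c; r(17)→11·17+10≡15=p; c(2)→11·2+10≡6=g; e(4)→11·4+10≡2=c (all mod 26).

gimmcpgc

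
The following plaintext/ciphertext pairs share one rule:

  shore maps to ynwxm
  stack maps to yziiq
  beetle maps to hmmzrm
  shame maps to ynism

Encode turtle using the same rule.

zcxzrm

The shift depends on letter class: consonant s→y is +6, but vowel o→w is +8. Vowels shift forward by 8 and consonants shift forward by 6.
On turtle: t(cons)+6=z, u(vowel)+8=c, r(cons)+6=x, t(cons)+6=z, l(cons)+6=r, e(vowel)+8=m.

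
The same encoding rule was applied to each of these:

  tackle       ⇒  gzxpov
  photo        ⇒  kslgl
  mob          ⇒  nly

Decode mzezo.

naval

Each pair mirrors across the alphabet (t↔g, a↔z, c↔x): positions sum to 25. Letters are reflected about the middle of the alphabet (position → 25−position): Atbash.
Reversing it on mzezo: m↔n, z↔a, e↔v, z↔a, o↔l.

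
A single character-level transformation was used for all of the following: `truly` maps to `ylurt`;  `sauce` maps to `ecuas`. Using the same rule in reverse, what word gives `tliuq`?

quilt

The output letters match the input read backwards: truly reversed is ylurt. It's just the letters in reverse order.
Reversing it on tliuq: then reverse → quilt.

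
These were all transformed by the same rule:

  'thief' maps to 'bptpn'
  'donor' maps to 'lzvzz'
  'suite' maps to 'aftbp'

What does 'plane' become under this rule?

The shift depends on letter class: consonant t→b is +8, but vowel i→t is +11. Vowels shift forward by 11 and consonants shift forward by 8.
For plane: p(cons)+8=x, l(cons)+8=t, a(vowel)+11=l, n(cons)+8=v, e(vowel)+11=p.

xtlvp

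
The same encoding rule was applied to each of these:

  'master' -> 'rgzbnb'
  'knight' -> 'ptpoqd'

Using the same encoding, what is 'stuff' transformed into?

xzbno

Each letter shifts forward by (position + 5), i.e. 5, 6, 7, … — the shift grows by one for each successive letter.
Applying it to stuff: s+5=x, t+6=z, u+7=b, f+8=n, f+9=o.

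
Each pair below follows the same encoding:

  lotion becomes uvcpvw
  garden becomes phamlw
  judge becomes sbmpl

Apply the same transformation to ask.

The shift depends on letter class: consonant l→u is +9, but vowel o→v is +7. Vowels shift forward by 7 and consonants shift forward by 9.
Applying it to ask: a(vowel)+7=h, s(cons)+9=b, k(cons)+9=t.

hbt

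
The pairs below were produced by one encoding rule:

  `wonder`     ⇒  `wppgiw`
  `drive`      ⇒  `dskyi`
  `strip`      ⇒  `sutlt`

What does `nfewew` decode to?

Letter i (0-indexed) is shifted by i+0, so successive shifts are 0, 1, 2, ….
Reversing it on nfewew: n−0=n, f−1=e, e−2=c, w−3=t, e−4=a, w−5=r.

nectar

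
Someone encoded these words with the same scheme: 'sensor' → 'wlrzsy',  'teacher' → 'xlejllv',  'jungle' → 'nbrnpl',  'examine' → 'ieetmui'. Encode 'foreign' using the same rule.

A repeating key of period 2 is used — shifts +4, +7 over and over.
For foreign: f+4=j, o+7=v, r+4=v, e+7=l, i+4=m, g+7=n, n+4=r.

jvvlmnr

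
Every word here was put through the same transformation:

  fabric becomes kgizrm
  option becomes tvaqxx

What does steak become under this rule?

Letter i (0-indexed) is shifted by i+5, so successive shifts are 5, 6, 7, ….
For steak: s+5=x, t+6=z, e+7=l, a+8=i, k+9=t.

xzlit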